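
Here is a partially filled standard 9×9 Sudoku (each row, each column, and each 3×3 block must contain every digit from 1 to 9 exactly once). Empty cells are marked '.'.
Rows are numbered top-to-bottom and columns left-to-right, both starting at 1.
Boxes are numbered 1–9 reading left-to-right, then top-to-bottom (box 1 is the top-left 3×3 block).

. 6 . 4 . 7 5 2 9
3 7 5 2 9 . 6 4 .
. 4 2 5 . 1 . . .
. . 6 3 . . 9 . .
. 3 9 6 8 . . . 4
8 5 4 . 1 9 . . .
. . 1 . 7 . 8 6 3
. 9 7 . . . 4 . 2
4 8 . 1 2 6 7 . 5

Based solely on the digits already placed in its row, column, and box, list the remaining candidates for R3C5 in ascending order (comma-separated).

Row 3 already contains {1, 2, 4, 5}.
Column 5 already contains {1, 2, 7, 8, 9}.
Its 3×3 block (box 2) already contains {1, 2, 4, 5, 7, 9}.
Removing those from 1–9 leaves {3, 6} as the candidates for R3C5.

3,6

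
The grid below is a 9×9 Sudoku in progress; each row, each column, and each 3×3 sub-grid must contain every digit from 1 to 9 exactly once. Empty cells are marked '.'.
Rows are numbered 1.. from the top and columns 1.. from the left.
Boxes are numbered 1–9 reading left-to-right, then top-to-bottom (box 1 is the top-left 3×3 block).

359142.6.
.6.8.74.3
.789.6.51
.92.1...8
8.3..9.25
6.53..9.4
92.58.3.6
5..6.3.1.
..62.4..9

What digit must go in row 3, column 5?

3

Row 3 already contains {1, 5, 6, 7, 8, 9}.
Column 5 already contains {1, 4, 8}.
Its 3×3 block (box 2) already contains {1, 2, 4, 6, 7, 8, 9}.
The only value from 1–9 not eliminated is 3, so row 3, column 5 = 3.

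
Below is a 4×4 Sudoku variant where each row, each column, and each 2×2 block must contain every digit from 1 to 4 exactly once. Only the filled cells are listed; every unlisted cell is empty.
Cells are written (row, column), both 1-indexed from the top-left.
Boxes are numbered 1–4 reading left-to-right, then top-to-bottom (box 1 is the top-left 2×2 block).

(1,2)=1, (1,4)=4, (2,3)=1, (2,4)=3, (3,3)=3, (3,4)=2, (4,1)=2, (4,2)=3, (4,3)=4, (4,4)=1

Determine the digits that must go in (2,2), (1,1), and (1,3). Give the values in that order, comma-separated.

2,3,2

For (2,2):
  Consider where 2 can go in row 2.
  (2,1) is out (column 1 already has a 2).
  So the only cell in row 2 that can hold 2 is (2,2).
  So (2,2) = 2.
For (1,1):
  Row 1 already contains {1, 4}.
  Column 1 already contains {2}.
  Its 2×2 block (box 1) already contains {1}.
  The only value from 1–4 not eliminated is 3, so (1,1) = 3.
For (1,3):
  Row 1 already contains {1, 4}.
  Column 3 already contains {1, 3, 4}.
  Its 2×2 block (box 2) already contains {1, 3, 4}.
  The only value from 1–4 not eliminated is 2, so (1,3) = 2.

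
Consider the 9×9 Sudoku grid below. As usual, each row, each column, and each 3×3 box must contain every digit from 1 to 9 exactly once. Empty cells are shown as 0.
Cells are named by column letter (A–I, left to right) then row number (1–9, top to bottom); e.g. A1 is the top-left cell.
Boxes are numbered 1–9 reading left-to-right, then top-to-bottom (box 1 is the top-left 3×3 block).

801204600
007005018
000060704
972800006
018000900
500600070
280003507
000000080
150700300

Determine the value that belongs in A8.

7

Cell A8 itself could take any of {3, 4, 6, 7} by direct elimination.
Consider where 7 can go in column A.
A2 is out (row 2 already has a 7).
A3 is out (row 3 already has a 7).
A5 is out (box 4 already has a 7).
So the only cell in column A that can hold 7 is A8.
Therefore A8 = 7.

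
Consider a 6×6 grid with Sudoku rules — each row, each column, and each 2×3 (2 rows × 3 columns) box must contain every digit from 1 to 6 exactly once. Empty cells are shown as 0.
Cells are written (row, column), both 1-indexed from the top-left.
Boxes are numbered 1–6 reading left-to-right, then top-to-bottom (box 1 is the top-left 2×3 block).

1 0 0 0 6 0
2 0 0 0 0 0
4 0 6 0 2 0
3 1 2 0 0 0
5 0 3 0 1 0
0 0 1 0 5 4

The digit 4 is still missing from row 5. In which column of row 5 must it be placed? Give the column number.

Consider where 4 can go in row 5.
(5,4) is out (box 6 already has a 4).
(5,6) is out (column 6 already has a 4).
So the only cell in row 5 that can hold 4 is (5,2).
That is column 2.

2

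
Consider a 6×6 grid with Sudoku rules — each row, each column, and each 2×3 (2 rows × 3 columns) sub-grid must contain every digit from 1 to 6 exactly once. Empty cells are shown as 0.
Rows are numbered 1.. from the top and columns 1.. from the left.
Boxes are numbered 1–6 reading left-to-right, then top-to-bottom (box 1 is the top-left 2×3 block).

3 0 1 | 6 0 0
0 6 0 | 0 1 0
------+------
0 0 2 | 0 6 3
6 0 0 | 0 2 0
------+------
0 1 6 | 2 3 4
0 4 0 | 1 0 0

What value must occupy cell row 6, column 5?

Row 6 already contains {1, 4}.
Column 5 already contains {1, 2, 3, 6}.
Its 2×3 block (box 6) already contains {1, 2, 3, 4}.
The only value from 1–6 not eliminated is 5, so row 6, column 5 = 5.

5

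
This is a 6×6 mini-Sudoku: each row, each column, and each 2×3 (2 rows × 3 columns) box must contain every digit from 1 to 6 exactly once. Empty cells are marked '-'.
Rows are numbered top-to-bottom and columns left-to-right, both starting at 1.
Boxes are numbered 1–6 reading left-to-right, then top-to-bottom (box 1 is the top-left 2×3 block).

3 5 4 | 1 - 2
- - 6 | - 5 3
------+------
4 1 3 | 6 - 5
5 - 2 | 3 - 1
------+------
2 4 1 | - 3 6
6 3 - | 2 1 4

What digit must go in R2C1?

1

Row 2 already contains {3, 5, 6}.
Column 1 already contains {2, 3, 4, 5, 6}.
Its 2×3 block (box 1) already contains {3, 4, 5, 6}.
The only value from 1–6 not eliminated is 1, so R2C1 = 1.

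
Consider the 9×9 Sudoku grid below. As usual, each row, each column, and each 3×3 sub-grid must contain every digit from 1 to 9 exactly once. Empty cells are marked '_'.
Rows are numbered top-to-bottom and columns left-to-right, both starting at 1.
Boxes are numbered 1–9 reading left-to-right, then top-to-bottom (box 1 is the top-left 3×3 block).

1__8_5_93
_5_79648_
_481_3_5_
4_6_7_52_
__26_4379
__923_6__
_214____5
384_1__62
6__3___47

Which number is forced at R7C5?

6

Cell R7C5 itself could take any of {6, 8} by direct elimination.
Consider where 6 can go in column 5.
R1C5 is out (box 2 already has a 6).
R3C5 is out (box 2 already has a 6).
R5C5 is out (row 5 already has a 6).
R9C5 is out (row 9 already has a 6).
So the only cell in column 5 that can hold 6 is R7C5.
Therefore R7C5 = 6.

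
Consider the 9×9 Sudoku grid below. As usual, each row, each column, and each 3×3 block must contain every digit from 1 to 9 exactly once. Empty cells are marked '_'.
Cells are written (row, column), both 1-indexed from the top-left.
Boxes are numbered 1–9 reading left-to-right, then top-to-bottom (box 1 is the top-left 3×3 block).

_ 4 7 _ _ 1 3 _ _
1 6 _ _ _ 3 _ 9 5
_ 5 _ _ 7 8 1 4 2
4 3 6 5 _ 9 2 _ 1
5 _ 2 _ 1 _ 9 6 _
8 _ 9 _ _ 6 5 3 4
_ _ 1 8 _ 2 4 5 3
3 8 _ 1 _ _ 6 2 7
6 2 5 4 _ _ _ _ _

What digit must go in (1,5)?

5

Cell (1,5) itself could take any of {2, 5, 6, 9} by direct elimination.
Consider where 5 can go in row 1.
(1,1) is out (column 1 already has a 5).
(1,4) is out (column 4 already has a 5).
(1,8) is out (column 8 already has a 5).
(1,9) is out (column 9 already has a 5).
So the only cell in row 1 that can hold 5 is (1,5).
Therefore (1,5) = 5.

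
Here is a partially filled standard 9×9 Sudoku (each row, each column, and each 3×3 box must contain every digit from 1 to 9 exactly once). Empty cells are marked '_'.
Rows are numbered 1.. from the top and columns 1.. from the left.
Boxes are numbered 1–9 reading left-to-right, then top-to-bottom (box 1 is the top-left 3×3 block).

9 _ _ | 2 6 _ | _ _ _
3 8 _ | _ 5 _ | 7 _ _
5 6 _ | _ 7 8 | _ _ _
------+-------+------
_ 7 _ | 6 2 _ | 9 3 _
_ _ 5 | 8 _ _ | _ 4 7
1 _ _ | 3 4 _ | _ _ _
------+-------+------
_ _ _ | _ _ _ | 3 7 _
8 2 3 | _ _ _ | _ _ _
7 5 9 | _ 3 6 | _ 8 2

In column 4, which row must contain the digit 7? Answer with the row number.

8

Consider where 7 can go in column 4.
row 2, column 4 is out (row 2 already has a 7).
row 3, column 4 is out (row 3 already has a 7).
row 7, column 4 is out (row 7 already has a 7).
row 9, column 4 is out (row 9 already has a 7).
So the only cell in column 4 that can hold 7 is row 8, column 4.
That is row 8.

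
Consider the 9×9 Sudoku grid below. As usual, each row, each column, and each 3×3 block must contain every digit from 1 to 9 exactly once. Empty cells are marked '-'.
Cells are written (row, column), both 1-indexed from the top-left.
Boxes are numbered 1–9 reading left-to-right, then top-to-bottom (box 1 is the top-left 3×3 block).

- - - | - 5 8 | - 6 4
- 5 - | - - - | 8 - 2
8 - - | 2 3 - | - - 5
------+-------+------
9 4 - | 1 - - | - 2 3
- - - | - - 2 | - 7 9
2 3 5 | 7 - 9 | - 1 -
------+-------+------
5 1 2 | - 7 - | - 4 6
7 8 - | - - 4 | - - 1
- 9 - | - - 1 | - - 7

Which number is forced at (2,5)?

Cell (2,5) itself could take any of {1, 4, 6, 9} by direct elimination.
Consider where 1 can go in column 5.
(4,5) is out (row 4 already has a 1).
(5,5) is out (box 5 already has a 1).
(6,5) is out (row 6 already has a 1).
(8,5) is out (row 8 already has a 1).
(9,5) is out (row 9 already has a 1).
So the only cell in column 5 that can hold 1 is (2,5).
Therefore (2,5) = 1.

1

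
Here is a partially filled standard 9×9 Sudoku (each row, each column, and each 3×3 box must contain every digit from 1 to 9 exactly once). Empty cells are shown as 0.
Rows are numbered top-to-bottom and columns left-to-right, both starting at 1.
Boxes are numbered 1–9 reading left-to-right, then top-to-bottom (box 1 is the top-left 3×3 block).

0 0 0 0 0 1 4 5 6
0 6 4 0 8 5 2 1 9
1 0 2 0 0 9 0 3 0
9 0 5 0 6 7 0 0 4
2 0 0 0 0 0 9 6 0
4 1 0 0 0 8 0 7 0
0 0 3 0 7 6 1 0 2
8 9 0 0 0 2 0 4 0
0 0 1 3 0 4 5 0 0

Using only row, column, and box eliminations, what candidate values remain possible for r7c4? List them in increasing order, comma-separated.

5,8,9

Row 7 already contains {1, 2, 3, 6, 7}.
Column 4 already contains {3}.
Its 3×3 block (box 8) already contains {2, 3, 4, 6, 7}.
Removing those from 1–9 leaves {5, 8, 9} as the candidates for r7c4.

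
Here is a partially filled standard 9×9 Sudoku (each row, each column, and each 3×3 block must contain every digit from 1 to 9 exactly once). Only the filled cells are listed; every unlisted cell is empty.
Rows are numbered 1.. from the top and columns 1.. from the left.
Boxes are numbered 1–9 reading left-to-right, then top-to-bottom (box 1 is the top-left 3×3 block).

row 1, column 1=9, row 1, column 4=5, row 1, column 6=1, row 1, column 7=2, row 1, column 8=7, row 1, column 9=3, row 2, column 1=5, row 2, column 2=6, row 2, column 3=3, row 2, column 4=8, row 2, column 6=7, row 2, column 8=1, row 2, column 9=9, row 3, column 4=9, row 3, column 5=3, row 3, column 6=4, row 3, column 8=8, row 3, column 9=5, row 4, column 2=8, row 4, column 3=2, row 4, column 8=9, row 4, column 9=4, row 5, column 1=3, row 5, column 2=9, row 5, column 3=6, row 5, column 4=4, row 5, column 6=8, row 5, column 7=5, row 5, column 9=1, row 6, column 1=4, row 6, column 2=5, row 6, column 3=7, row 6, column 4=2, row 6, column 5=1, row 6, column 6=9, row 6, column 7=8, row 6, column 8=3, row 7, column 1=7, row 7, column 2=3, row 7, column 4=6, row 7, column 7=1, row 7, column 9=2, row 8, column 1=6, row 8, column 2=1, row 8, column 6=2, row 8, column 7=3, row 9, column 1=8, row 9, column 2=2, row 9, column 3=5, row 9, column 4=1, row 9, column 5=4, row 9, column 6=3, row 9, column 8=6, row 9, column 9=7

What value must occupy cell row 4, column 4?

Cell row 4, column 4 itself could take any of {3, 7} by direct elimination.
Consider where 3 can go in box 5.
row 4, column 5 is out (column 5 already has a 3).
row 4, column 6 is out (column 6 already has a 3).
row 5, column 5 is out (row 5 already has a 3).
So the only cell in box 5 that can hold 3 is row 4, column 4.
Therefore row 4, column 4 = 3.

3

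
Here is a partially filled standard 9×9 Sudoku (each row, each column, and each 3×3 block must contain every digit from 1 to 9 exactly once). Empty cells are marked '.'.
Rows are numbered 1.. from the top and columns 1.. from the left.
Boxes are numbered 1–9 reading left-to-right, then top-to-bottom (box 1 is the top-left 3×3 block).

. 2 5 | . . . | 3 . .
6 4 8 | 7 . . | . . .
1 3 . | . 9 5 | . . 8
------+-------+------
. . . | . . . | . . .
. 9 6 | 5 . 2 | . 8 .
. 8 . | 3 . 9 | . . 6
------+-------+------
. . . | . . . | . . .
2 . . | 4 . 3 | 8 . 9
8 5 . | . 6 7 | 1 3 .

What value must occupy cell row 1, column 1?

Cell row 1, column 1 itself could take any of {7, 9} by direct elimination.
Consider where 9 can go in box 1.
row 3, column 3 is out (row 3 already has a 9).
So the only cell in box 1 that can hold 9 is row 1, column 1.
Therefore row 1, column 1 = 9.

9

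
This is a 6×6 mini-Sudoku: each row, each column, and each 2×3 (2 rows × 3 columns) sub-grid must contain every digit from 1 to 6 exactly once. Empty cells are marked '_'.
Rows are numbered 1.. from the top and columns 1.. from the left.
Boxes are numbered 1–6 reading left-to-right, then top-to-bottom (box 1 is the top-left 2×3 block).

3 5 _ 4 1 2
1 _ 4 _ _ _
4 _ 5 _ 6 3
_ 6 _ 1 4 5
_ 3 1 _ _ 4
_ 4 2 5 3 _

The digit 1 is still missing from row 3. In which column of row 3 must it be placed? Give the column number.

2

Consider where 1 can go in row 3.
row 3, column 4 is out (column 4 already has a 1).
So the only cell in row 3 that can hold 1 is row 3, column 2.
That is column 2.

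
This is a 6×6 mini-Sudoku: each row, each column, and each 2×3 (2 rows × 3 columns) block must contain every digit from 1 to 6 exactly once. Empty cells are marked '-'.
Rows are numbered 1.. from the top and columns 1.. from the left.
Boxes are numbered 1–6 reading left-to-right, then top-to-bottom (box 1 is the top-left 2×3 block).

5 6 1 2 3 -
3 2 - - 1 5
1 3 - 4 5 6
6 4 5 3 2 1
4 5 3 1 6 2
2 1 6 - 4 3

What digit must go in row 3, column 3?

2

Row 3 already contains {1, 3, 4, 5, 6}.
Column 3 already contains {1, 3, 5, 6}.
Its 2×3 block (box 3) already contains {1, 3, 4, 5, 6}.
The only value from 1–6 not eliminated is 2, so row 3, column 3 = 2.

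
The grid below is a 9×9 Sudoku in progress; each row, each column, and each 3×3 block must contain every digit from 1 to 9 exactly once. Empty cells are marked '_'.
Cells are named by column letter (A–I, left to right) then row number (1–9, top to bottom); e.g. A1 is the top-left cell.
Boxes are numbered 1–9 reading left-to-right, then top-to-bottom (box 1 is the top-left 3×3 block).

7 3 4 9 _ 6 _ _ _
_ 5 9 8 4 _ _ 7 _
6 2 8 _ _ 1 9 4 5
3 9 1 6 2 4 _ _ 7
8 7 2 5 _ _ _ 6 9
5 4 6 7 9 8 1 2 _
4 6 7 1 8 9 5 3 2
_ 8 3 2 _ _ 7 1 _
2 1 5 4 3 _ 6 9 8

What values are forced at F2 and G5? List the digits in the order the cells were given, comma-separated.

2,4

For F2:
  Consider where 2 can go in column F.
  F5 is out (row 5 already has a 2).
  F8 is out (row 8 already has a 2).
  F9 is out (row 9 already has a 2).
  So the only cell in column F that can hold 2 is F2.
  So F2 = 2.
For G5:
  Consider where 4 can go in column G.
  G1 is out (row 1 already has a 4).
  G2 is out (row 2 already has a 4).
  G4 is out (row 4 already has a 4).
  So the only cell in column G that can hold 4 is G5.
  So G5 = 4.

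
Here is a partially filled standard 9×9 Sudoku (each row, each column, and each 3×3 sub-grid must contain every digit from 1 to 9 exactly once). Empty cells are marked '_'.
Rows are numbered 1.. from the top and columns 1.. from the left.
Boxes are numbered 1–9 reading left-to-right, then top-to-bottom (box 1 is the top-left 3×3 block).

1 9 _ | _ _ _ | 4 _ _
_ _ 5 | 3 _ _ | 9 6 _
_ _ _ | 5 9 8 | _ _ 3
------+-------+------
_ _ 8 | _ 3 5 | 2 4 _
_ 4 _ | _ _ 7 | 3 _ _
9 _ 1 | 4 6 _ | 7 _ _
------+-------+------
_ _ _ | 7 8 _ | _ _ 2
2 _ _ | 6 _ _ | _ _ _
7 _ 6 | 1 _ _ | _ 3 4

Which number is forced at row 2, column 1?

Cell row 2, column 1 itself could take any of {4, 8} by direct elimination.
Consider where 8 can go in column 1.
row 3, column 1 is out (row 3 already has a 8).
row 4, column 1 is out (row 4 already has a 8).
row 5, column 1 is out (box 4 already has a 8).
row 7, column 1 is out (row 7 already has a 8).
So the only cell in column 1 that can hold 8 is row 2, column 1.
Therefore row 2, column 1 = 8.

8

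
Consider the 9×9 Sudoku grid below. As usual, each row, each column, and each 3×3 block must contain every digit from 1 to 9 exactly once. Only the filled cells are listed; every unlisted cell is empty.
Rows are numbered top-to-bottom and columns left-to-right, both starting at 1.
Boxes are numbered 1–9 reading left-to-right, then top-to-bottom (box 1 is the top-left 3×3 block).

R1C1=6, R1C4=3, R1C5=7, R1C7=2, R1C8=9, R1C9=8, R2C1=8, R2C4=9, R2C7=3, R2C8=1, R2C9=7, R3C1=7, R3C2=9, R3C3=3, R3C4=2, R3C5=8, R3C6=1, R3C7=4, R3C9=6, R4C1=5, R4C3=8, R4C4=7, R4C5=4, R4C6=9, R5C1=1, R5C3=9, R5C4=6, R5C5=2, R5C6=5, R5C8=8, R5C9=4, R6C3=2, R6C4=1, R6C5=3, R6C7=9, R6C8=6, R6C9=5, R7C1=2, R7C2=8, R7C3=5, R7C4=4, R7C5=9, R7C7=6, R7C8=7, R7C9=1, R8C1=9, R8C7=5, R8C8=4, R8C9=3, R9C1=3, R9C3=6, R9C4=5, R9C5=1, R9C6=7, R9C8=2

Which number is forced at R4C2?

Cell R4C2 itself could take any of {3, 6} by direct elimination.
Consider where 6 can go in column 2.
R1C2 is out (row 1 already has a 6). R2C2 is out (box 1 already has a 6). R5C2 is out (row 5 already has a 6). R6C2 is out (row 6 already has a 6). The remaining empty cells in column 2 are similarly blocked.
So the only cell in column 2 that can hold 6 is R4C2.
Therefore R4C2 = 6.

6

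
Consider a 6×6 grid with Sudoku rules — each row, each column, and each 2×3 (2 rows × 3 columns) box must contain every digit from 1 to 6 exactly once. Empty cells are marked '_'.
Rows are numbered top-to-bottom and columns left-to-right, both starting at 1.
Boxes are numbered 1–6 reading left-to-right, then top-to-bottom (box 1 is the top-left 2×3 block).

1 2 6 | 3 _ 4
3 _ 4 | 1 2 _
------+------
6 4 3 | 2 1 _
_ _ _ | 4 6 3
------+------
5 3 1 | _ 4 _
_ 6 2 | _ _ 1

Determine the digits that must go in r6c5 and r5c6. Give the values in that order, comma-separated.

3,2

For r6c5:
  Consider where 3 can go in row 6.
  r6c1 is out (column 1 already has a 3).
  r6c4 is out (column 4 already has a 3).
  So the only cell in row 6 that can hold 3 is r6c5.
  So r6c5 = 3.
For r5c6:
  Consider where 2 can go in column 6.
  r2c6 is out (row 2 already has a 2).
  r3c6 is out (row 3 already has a 2).
  So the only cell in column 6 that can hold 2 is r5c6.
  So r5c6 = 2.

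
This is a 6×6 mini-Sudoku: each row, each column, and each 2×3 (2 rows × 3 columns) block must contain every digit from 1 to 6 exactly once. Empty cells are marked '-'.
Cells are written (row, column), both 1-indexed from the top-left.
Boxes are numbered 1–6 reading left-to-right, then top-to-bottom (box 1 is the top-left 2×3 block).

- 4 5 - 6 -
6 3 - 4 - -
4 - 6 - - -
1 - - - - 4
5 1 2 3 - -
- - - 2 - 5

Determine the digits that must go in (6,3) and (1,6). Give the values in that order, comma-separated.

For (6,3):
  Consider where 4 can go in box 5.
  (6,1) is out (column 1 already has a 4).
  (6,2) is out (column 2 already has a 4).
  So the only cell in box 5 that can hold 4 is (6,3).
  So (6,3) = 4.
For (1,6):
  Consider where 3 can go in row 1.
  (1,1) is out (box 1 already has a 3).
  (1,4) is out (column 4 already has a 3).
  So the only cell in row 1 that can hold 3 is (1,6).
  So (1,6) = 3.

4,3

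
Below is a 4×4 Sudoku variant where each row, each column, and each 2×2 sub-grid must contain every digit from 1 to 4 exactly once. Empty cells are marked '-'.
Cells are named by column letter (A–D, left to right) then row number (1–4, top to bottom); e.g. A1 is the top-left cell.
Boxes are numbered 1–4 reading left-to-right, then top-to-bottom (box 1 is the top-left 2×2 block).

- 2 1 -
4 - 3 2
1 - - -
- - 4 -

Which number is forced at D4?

Cell D4 itself could take any of {1, 3} by direct elimination.
Consider where 1 can go in row 4.
A4 is out (column A already has a 1).
B4 is out (box 3 already has a 1).
So the only cell in row 4 that can hold 1 is D4.
Therefore D4 = 1.

1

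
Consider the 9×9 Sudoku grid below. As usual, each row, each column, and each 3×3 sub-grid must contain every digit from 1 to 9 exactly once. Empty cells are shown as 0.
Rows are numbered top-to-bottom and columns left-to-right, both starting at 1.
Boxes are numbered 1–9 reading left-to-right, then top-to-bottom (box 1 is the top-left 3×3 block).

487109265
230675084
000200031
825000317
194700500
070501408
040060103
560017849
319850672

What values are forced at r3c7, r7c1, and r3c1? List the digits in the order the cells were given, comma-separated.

7,7,9

For r3c7:
  Consider where 7 can go in row 3.
  r3c1 is out (box 1 already has a 7).
  r3c2 is out (column 2 already has a 7).
  r3c3 is out (column 3 already has a 7).
  r3c5 is out (column 5 already has a 7).
  r3c6 is out (column 6 already has a 7).
  So the only cell in row 3 that can hold 7 is r3c7.
  So r3c7 = 7.
For r7c1:
  Row 7 already contains {1, 3, 4, 6}.
  Column 1 already contains {1, 2, 3, 4, 5, 8}.
  Its 3×3 block (box 7) already contains {1, 3, 4, 5, 6, 9}.
  The only value from 1–9 not eliminated is 7, so r7c1 = 7.
For r3c1:
  Consider where 9 can go in column 1.
  r6c1 is out (box 4 already has a 9).
  r7c1 is out (box 7 already has a 9).
  So the only cell in column 1 that can hold 9 is r3c1.
  So r3c1 = 9.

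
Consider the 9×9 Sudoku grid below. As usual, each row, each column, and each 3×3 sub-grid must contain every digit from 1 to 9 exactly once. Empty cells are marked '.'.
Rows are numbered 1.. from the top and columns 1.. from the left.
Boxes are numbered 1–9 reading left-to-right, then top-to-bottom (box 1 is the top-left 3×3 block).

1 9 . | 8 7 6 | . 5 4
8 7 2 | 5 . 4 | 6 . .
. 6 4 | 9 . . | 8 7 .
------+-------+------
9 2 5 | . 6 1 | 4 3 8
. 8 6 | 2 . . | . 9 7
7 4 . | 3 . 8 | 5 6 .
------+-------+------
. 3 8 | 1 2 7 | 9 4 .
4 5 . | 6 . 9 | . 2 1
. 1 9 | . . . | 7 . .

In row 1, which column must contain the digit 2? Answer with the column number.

7

Consider where 2 can go in row 1.
row 1, column 3 is out (column 3 already has a 2).
So the only cell in row 1 that can hold 2 is row 1, column 7.
That is column 7.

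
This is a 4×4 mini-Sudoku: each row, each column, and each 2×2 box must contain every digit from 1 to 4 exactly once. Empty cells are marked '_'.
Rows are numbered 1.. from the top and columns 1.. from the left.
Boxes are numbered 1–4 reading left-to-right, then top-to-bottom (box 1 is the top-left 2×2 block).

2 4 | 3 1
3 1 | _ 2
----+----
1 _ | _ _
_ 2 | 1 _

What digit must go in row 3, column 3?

Cell row 3, column 3 itself could take any of {2, 4} by direct elimination.
Consider where 2 can go in box 4.
row 3, column 4 is out (column 4 already has a 2).
row 4, column 4 is out (row 4 already has a 2).
So the only cell in box 4 that can hold 2 is row 3, column 3.
Therefore row 3, column 3 = 2.

2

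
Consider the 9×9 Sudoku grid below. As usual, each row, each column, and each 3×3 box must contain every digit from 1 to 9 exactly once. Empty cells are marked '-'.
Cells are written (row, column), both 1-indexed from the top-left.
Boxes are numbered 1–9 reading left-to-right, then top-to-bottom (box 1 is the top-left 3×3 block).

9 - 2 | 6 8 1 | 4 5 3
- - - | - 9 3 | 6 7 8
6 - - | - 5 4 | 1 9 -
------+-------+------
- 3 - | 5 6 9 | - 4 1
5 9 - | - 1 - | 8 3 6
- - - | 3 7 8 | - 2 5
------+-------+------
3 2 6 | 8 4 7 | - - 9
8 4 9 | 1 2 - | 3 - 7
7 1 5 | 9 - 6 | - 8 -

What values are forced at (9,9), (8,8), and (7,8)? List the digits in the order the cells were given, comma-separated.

For (9,9):
  Consider where 4 can go in row 9.
  (9,5) is out (column 5 already has a 4).
  (9,7) is out (column 7 already has a 4).
  So the only cell in row 9 that can hold 4 is (9,9).
  So (9,9) = 4.
For (8,8):
  Row 8 already contains {1, 2, 3, 4, 7, 8, 9}.
  Column 8 already contains {2, 3, 4, 5, 7, 8, 9}.
  Its 3×3 block (box 9) already contains {3, 7, 8, 9}.
  The only value from 1–9 not eliminated is 6, so (8,8) = 6.
For (7,8):
  Row 7 already contains {2, 3, 4, 6, 7, 8, 9}.
  Column 8 already contains {2, 3, 4, 5, 7, 8, 9}.
  Its 3×3 block (box 9) already contains {3, 7, 8, 9}.
  The only value from 1–9 not eliminated is 1, so (7,8) = 1.

4,6,1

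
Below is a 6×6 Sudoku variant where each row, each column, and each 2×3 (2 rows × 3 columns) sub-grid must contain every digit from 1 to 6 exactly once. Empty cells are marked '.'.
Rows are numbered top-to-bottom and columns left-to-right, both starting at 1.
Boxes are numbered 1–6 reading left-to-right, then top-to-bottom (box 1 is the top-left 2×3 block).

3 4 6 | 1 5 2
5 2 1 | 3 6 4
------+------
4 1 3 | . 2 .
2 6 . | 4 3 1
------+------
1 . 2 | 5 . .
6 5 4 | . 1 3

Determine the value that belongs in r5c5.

4

Row 5 already contains {1, 2, 5}.
Column 5 already contains {1, 2, 3, 5, 6}.
Its 2×3 block (box 6) already contains {1, 3, 5}.
The only value from 1–6 not eliminated is 4, so r5c5 = 4.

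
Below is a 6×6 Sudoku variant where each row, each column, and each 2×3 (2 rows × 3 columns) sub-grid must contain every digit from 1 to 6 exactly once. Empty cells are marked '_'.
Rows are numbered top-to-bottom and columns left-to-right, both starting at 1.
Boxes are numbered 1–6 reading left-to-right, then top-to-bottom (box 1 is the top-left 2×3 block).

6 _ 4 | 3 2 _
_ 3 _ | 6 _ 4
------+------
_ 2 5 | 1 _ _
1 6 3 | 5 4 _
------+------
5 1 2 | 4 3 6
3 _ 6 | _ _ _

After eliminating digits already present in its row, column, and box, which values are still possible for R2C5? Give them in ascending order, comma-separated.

Row 2 already contains {3, 4, 6}.
Column 5 already contains {2, 3, 4}.
Its 2×3 block (box 2) already contains {2, 3, 4, 6}.
Removing those from 1–6 leaves {1, 5} as the candidates for R2C5.

1,5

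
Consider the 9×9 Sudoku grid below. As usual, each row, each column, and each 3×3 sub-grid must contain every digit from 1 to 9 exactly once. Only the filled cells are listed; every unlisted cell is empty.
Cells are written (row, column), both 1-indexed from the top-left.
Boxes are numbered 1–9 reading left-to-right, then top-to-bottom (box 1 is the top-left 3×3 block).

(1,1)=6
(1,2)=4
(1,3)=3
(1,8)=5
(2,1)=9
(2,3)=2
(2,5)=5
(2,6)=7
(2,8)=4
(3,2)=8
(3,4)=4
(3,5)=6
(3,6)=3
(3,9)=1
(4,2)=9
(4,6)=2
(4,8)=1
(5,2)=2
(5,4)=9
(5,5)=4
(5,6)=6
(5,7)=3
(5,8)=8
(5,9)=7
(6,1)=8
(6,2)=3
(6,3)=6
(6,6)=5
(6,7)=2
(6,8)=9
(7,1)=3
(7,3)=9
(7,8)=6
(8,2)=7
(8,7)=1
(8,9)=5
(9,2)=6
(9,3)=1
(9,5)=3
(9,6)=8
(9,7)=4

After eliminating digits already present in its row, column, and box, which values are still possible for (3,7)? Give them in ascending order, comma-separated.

Row 3 already contains {1, 3, 4, 6, 8}.
Column 7 already contains {1, 2, 3, 4}.
Its 3×3 block (box 3) already contains {1, 4, 5}.
Removing those from 1–9 leaves {7, 9} as the candidates for (3,7).

7,9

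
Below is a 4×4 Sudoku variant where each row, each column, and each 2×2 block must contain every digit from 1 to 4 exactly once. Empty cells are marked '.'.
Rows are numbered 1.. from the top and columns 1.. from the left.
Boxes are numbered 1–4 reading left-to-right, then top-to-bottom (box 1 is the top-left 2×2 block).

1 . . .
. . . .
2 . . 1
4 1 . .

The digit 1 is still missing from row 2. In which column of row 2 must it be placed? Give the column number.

3

Consider where 1 can go in row 2.
row 2, column 1 is out (column 1 already has a 1).
row 2, column 2 is out (column 2 already has a 1).
row 2, column 4 is out (column 4 already has a 1).
So the only cell in row 2 that can hold 1 is row 2, column 3.
That is column 3.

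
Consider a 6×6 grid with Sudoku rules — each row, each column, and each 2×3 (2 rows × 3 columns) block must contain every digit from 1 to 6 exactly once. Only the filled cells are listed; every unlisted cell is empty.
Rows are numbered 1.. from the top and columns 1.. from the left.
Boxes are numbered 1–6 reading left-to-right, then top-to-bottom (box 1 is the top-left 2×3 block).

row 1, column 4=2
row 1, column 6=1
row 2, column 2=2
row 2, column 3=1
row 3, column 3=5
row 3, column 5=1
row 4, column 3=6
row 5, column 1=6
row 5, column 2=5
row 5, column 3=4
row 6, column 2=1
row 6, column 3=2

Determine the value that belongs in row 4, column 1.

1

Cell row 4, column 1 itself could take any of {1, 2, 3, 4} by direct elimination.
Consider where 1 can go in column 1.
row 1, column 1 is out (row 1 already has a 1).
row 2, column 1 is out (row 2 already has a 1).
row 3, column 1 is out (row 3 already has a 1).
row 6, column 1 is out (row 6 already has a 1).
So the only cell in column 1 that can hold 1 is row 4, column 1.
Therefore row 4, column 1 = 1.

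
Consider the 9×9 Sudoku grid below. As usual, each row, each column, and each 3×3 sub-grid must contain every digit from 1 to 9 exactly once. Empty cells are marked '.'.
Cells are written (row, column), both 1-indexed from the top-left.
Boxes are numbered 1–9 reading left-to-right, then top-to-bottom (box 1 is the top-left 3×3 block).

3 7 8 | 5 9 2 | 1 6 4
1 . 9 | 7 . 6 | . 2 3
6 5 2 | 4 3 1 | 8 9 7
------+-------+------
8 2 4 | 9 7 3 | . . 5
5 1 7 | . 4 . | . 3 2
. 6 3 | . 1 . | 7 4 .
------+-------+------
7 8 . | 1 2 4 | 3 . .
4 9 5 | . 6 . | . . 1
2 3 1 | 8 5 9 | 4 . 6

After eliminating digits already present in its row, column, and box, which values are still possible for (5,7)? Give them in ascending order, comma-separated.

Row 5 already contains {1, 2, 3, 4, 5, 7}.
Column 7 already contains {1, 3, 4, 7, 8}.
Its 3×3 block (box 6) already contains {2, 3, 4, 5, 7}.
Removing those from 1–9 leaves {6, 9} as the candidates for (5,7).

6,9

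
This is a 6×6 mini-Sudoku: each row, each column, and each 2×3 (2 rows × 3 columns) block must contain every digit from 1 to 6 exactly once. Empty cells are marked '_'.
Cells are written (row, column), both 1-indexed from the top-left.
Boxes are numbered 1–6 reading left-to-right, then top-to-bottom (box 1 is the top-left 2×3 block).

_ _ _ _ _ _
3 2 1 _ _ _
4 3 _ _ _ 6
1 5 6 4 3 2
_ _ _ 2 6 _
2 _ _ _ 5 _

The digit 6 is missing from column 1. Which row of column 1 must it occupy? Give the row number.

1

Consider where 6 can go in column 1.
(5,1) is out (row 5 already has a 6).
So the only cell in column 1 that can hold 6 is (1,1).
That is row 1.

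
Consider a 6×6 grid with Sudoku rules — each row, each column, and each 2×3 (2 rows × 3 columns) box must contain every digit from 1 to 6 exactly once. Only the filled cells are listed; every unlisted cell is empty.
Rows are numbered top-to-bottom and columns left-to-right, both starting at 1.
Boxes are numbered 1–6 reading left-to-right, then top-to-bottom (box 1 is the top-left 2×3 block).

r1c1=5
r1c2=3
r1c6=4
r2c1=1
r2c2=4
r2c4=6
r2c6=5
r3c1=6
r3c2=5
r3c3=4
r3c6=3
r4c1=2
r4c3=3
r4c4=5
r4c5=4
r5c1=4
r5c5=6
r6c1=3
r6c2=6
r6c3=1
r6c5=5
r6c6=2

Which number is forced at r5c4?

Cell r5c4 itself could take any of {1, 3} by direct elimination.
Consider where 3 can go in row 5.
r5c2 is out (column 2 already has a 3).
r5c3 is out (column 3 already has a 3).
r5c6 is out (column 6 already has a 3).
So the only cell in row 5 that can hold 3 is r5c4.
Therefore r5c4 = 3.

3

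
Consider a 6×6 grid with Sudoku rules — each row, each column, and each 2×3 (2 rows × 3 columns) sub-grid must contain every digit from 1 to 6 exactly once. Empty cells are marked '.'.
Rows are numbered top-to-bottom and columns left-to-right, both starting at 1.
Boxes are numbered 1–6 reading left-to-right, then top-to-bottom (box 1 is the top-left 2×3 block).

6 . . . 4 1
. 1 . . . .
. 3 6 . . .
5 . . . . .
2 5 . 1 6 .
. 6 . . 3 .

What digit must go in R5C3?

Cell R5C3 itself could take any of {3, 4} by direct elimination.
Consider where 3 can go in row 5.
R5C6 is out (box 6 already has a 3).
So the only cell in row 5 that can hold 3 is R5C3.
Therefore R5C3 = 3.

3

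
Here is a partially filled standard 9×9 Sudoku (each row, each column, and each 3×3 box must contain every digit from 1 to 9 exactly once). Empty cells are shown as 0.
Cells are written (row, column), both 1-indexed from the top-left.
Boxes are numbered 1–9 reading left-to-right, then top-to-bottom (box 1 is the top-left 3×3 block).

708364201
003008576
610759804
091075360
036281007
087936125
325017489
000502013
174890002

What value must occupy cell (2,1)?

Cell (2,1) itself could take any of {2, 4, 9} by direct elimination.
Consider where 9 can go in box 1.
(1,2) is out (column 2 already has a 9).
(2,2) is out (column 2 already has a 9).
(3,3) is out (row 3 already has a 9).
So the only cell in box 1 that can hold 9 is (2,1).
Therefore (2,1) = 9.

9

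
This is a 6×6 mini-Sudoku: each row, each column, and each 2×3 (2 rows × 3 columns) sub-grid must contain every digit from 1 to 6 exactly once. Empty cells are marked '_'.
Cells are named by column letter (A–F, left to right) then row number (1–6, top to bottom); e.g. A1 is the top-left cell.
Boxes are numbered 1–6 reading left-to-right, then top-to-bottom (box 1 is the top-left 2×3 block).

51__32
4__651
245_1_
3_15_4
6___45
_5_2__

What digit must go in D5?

1

Cell D5 itself could take any of {1, 3} by direct elimination.
Consider where 1 can go in column D.
D1 is out (row 1 already has a 1).
D3 is out (row 3 already has a 1).
So the only cell in column D that can hold 1 is D5.
Therefore D5 = 1.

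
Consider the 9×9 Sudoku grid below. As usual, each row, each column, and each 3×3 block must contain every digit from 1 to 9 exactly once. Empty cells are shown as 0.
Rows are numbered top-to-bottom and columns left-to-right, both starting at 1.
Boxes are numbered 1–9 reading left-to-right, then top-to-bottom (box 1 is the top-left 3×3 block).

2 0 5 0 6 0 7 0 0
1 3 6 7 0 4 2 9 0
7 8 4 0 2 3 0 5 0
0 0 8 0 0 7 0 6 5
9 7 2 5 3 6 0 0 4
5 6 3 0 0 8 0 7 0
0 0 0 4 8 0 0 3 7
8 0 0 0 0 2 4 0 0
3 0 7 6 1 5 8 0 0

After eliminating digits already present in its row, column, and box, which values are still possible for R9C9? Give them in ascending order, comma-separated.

Row 9 already contains {1, 3, 5, 6, 7, 8}.
Column 9 already contains {4, 5, 7}.
Its 3×3 block (box 9) already contains {3, 4, 7, 8}.
Removing those from 1–9 leaves {2, 9} as the candidates for R9C9.

2,9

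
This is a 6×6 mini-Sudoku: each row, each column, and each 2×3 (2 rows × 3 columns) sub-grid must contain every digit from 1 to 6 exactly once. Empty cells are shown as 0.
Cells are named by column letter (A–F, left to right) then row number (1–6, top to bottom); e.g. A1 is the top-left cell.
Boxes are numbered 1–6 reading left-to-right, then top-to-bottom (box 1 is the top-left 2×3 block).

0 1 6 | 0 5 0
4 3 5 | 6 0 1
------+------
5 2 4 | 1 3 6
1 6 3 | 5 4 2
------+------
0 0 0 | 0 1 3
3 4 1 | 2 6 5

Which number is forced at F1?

4

Row 1 already contains {1, 5, 6}.
Column F already contains {1, 2, 3, 5, 6}.
Its 2×3 block (box 2) already contains {1, 5, 6}.
The only value from 1–6 not eliminated is 4, so F1 = 4.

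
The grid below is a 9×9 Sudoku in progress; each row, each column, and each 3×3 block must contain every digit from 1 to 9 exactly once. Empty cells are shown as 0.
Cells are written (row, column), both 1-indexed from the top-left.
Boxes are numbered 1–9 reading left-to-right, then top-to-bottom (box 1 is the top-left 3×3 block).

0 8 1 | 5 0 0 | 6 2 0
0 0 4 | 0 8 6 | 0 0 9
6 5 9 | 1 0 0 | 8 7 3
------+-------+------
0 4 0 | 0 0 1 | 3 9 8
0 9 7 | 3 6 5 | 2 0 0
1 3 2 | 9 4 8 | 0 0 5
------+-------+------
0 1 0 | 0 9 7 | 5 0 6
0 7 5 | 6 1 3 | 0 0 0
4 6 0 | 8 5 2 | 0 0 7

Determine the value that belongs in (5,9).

Cell (5,9) itself could take any of {1, 4} by direct elimination.
Consider where 1 can go in column 9.
(1,9) is out (row 1 already has a 1).
(8,9) is out (row 8 already has a 1).
So the only cell in column 9 that can hold 1 is (5,9).
Therefore (5,9) = 1.

1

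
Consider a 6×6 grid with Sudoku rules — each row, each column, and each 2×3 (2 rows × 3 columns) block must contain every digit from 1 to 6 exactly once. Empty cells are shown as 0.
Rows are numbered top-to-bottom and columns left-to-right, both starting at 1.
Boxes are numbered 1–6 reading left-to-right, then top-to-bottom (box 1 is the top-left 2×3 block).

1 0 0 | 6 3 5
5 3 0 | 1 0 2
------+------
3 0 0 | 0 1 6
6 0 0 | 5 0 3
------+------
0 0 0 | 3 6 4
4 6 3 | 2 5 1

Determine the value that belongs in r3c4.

Row 3 already contains {1, 3, 6}.
Column 4 already contains {1, 2, 3, 5, 6}.
Its 2×3 block (box 4) already contains {1, 3, 5, 6}.
The only value from 1–6 not eliminated is 4, so r3c4 = 4.

4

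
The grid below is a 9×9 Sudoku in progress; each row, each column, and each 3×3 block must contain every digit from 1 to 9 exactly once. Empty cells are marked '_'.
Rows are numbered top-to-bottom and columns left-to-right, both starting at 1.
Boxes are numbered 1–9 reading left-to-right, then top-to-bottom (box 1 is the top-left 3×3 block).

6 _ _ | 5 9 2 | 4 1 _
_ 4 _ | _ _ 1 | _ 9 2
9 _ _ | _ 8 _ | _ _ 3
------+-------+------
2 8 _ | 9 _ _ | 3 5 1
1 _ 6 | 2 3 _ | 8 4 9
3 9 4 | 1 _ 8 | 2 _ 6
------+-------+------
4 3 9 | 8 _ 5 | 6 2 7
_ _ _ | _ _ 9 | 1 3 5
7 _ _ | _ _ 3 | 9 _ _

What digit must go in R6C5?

5

Cell R6C5 itself could take any of {5, 7} by direct elimination.
Consider where 5 can go in box 5.
R4C5 is out (row 4 already has a 5).
R4C6 is out (row 4 already has a 5).
R5C6 is out (column 6 already has a 5).
So the only cell in box 5 that can hold 5 is R6C5.
Therefore R6C5 = 5.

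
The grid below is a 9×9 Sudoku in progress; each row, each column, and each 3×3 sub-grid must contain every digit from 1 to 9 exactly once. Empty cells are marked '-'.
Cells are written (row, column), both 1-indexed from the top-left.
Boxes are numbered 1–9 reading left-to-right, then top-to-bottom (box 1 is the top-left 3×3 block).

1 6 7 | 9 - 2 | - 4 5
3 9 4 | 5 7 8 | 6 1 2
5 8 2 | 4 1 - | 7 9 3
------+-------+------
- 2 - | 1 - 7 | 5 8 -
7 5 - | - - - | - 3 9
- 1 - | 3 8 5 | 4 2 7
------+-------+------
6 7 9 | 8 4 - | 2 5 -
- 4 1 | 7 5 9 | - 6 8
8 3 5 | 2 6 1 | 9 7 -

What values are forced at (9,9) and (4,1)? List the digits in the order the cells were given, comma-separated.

For (9,9):
  Row 9 already contains {1, 2, 3, 5, 6, 7, 8, 9}.
  Column 9 already contains {2, 3, 5, 7, 8, 9}.
  Its 3×3 block (box 9) already contains {2, 5, 6, 7, 8, 9}.
  The only value from 1–9 not eliminated is 4, so (9,9) = 4.
For (4,1):
  Consider where 4 can go in box 4.
  (4,3) is out (column 3 already has a 4).
  (5,3) is out (column 3 already has a 4).
  (6,1) is out (row 6 already has a 4).
  (6,3) is out (row 6 already has a 4).
  So the only cell in box 4 that can hold 4 is (4,1).
  So (4,1) = 4.

4,4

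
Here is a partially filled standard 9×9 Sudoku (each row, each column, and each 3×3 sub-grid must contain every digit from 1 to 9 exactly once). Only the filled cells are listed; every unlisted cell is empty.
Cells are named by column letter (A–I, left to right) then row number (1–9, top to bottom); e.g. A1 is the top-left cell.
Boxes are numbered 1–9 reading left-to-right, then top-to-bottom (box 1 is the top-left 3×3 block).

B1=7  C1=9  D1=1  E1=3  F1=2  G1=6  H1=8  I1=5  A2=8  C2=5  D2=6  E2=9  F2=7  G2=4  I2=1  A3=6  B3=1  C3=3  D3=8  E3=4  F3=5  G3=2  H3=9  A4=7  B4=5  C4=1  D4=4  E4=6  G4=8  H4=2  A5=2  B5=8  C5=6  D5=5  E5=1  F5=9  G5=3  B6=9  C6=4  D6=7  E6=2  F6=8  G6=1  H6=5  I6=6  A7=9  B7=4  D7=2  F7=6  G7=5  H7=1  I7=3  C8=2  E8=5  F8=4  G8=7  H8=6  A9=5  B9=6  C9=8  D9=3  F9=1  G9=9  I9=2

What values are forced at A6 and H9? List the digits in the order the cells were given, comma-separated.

3,4

For A6:
  Row 6 already contains {1, 2, 4, 5, 6, 7, 8, 9}.
  Column A already contains {2, 5, 6, 7, 8, 9}.
  Its 3×3 block (box 4) already contains {1, 2, 4, 5, 6, 7, 8, 9}.
  The only value from 1–9 not eliminated is 3, so A6 = 3.
For H9:
  Row 9 already contains {1, 2, 3, 5, 6, 8, 9}.
  Column H already contains {1, 2, 5, 6, 8, 9}.
  Its 3×3 block (box 9) already contains {1, 2, 3, 5, 6, 7, 9}.
  The only value from 1–9 not eliminated is 4, so H9 = 4.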